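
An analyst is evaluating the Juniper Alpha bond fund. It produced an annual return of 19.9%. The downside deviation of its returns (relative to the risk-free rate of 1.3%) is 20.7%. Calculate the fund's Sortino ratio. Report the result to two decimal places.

Sortino = (Rp − Rf) / σd = (19.9% − 1.3%) / 20.7% = 18.60% / 20.7% = 0.8986

0.90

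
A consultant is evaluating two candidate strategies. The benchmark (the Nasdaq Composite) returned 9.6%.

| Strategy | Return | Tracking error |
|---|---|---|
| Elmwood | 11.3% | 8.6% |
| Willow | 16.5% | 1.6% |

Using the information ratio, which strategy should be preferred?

Elmwood: IR = (11.3% − 9.6%) / 8.6% = 0.198
Willow: IR = (16.5% − 9.6%) / 1.6% = 4.313
Highest: Willow (4.313).

Willow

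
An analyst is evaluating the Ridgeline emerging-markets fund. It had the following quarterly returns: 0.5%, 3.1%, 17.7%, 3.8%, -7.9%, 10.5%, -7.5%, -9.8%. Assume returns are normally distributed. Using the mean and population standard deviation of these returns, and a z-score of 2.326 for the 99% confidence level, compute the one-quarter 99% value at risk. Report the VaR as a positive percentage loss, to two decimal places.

r̄ = (0.5 + 3.1 + 17.7 + 3.8 − 7.9 + 10.5 − 7.5 − 9.8) / 8 = 10.40 / 8 = 1.3000%
Population std dev = √[649.0200 / 8] = 9.0071%
VaR = −(r̄ − z·σ) = −(1.3000 − 2.326 × 9.0071) = −(-19.6505) = 19.6505%

19.65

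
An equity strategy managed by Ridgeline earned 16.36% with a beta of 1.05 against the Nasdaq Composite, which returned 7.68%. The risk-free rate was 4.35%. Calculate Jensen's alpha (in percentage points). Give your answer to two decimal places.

8.51

CAPM expected return = Rf + β(Rm − Rf) = 4.35% + 1.05 × (7.68% − 4.35%) = 4.35 + 1.05 × 3.33 = 7.8465%
Jensen's α = Rp − E[R] = 16.36% − 7.8465% = 8.5135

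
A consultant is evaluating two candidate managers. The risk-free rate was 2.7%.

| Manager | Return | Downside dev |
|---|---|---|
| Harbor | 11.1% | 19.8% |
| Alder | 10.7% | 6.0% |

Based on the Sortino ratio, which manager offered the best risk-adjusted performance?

Harbor: Sortino ratio = (11.1% − 2.7%) / 19.8% = 0.424
Alder: Sortino ratio = (10.7% − 2.7%) / 6.0% = 1.333
Highest: Alder (1.333).

Alder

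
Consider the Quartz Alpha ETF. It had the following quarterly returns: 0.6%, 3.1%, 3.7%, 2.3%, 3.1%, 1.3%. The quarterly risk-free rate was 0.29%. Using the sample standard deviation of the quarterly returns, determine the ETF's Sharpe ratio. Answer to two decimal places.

μ = (0.6 + 3.1 + 3.7 + 2.3 + 3.1 + 1.3) / 6 = 14.10 / 6 = 2.3500%
Σ(r − μ)² = (0.6 − 2.3500)² + (3.1 − 2.3500)² + … = 7.1150
sample σ = √(7.1150 / 5) = √1.4230 = 1.1929%
Sharpe = (μ − rf) / σ = (2.3500 − 0.29) / 1.1929 = 2.0600 / 1.1929 = 1.7269

1.73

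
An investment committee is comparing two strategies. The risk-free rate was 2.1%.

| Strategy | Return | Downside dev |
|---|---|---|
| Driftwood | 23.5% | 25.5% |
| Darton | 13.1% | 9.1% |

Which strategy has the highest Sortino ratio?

Driftwood: Sortino ratio = (23.5% − 2.1%) / 25.5% = 0.839
Darton: Sortino ratio = (13.1% − 2.1%) / 9.1% = 1.209
Highest: Darton (1.209).

Darton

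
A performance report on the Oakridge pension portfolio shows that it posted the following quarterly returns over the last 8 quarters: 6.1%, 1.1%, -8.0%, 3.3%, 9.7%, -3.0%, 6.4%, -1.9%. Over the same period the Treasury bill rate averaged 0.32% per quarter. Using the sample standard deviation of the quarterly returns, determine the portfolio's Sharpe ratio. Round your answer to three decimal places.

r̄ = (6.1 + 1.1 − 8 + 3.3 + 9.7 − 3 + 6.4 − 1.9) / 8 = 1.7125%
Σ(r − r̄)² = 237.5088; sample σ = √(237.5088/7) = 5.8249%
Sharpe = (r̄ − rf) / σ = (1.7125 − 0.32) / 5.8249 = 1.3925 / 5.8249 = 0.2391

0.239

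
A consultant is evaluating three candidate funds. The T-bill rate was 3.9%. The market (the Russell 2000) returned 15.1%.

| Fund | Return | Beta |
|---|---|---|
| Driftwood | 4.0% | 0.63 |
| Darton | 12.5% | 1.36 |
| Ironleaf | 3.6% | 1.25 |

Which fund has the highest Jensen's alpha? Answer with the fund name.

Darton

Driftwood: α = 4.0% − [3.9% + 0.63 × (15.1% − 3.9%)] = -6.956
Darton: α = 12.5% − [3.9% + 1.36 × (15.1% − 3.9%)] = -6.632
Ironleaf: α = 3.6% − [3.9% + 1.25 × (15.1% − 3.9%)] = -14.300
Highest: Darton (-6.632).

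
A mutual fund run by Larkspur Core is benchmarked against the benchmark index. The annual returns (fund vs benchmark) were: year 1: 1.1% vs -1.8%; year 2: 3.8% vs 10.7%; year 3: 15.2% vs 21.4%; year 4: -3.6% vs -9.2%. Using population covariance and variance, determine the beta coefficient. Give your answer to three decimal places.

0.565

r̄p = 4.1250%,  r̄m = 5.2750%
Cov = Σ(rp − r̄p)(rm − r̄m) / 4 = 77.5106
Var(rm) = Σ(rm − r̄m)² / 4 = 137.2569
β = Cov / Var = 77.5106 / 137.2569 = 0.5647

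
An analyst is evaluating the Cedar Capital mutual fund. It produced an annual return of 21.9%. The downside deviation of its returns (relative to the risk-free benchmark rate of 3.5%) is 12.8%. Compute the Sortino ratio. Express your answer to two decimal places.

1.44

Sortino = (Rp − Rf) / σd = (21.9% − 3.5%) / 12.8% = 18.40% / 12.8% = 1.4375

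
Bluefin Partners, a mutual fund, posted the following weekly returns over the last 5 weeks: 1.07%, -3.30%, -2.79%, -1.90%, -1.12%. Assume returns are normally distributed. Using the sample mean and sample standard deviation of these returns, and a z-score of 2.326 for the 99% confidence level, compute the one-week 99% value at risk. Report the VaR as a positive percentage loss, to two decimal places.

Mean return μ = -8.040 / 5 = -1.6080%
Σ(r − μ)² = (1.07 − (-1.6080))² + (-3.3 − (-1.6080))² + (-2.79 − (-1.6080))² + … = 11.7551
σ = √[11.7551 / 4] = 1.7143%
VaR = −(μ − z·σ) = −(-1.6080 − 2.326 × 1.7143) = −(-5.5955) = 5.5955%

5.60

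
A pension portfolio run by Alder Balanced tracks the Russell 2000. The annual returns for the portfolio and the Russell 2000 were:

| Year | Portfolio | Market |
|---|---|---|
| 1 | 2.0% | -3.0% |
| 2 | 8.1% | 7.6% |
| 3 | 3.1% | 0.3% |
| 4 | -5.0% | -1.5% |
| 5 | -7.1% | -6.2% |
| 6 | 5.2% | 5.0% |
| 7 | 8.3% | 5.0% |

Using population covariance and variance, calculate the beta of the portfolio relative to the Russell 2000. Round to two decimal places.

r̄p = 2.0857%,  r̄m = 1.0286%
Cov = Σ(rp − r̄p)(rm − r̄m) / 7 = 22.9276
Var(rm) = Σ(rm − r̄m)² / 7 = 21.4478
β = Cov / Var = 22.9276 / 21.4478 = 1.0690

1.07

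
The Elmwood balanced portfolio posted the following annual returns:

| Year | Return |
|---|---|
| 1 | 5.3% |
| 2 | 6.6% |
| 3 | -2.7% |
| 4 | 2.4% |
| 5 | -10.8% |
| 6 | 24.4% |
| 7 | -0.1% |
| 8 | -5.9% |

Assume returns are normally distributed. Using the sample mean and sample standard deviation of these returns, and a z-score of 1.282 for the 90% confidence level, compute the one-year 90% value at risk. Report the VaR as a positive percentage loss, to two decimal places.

11.18

Mean return r̄ = 19.20 / 8 = 2.4000%
Σ(r − r̄)² = 785.4400; sample σ = √(785.4400/7) = 10.5927%
VaR = −(r̄ − z·σ) = −(2.4000 − 1.282 × 10.5927) = −(-11.1798) = 11.1798%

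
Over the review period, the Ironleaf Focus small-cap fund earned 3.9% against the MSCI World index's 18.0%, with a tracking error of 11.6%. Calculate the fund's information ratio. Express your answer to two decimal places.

-1.22

IR = (Rp − Rb) / TE = (3.9% − 18.0%) / 11.6% = -14.10% / 11.6% = -1.2155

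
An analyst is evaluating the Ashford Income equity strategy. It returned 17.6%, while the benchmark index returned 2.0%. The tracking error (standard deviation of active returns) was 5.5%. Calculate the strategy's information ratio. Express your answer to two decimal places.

IR = (Rp − Rb) / TE = (17.6% − 2.0%) / 5.5% = 15.60% / 5.5% = 2.8364

2.84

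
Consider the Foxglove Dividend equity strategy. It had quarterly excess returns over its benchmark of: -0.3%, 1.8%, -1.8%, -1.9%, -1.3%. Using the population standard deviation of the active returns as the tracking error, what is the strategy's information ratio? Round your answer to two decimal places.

-0.51

r̄ = (-0.3 + 1.8 − 1.8 − 1.9 − 1.3) / 5 = -0.7000%
Population std dev = √[9.4200 / 5] = 1.3726%
IR = r̄ / tracking error = -0.7000 / 1.3726 = -0.5100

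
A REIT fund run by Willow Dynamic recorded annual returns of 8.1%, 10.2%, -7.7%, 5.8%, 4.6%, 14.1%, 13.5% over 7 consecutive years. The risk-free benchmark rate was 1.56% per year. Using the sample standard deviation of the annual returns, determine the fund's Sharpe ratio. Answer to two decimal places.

r̄ = (8.1 + 10.2 − 7.7 + 5.8 + 4.6 + 14.1 + 13.5) / 7 = 6.9429%
Σ(r − r̄)² = 327.3771; sample σ = √(327.3771/6) = 7.3867%
Sharpe = (r̄ − rf) / σ = (6.9429 − 1.56) / 7.3867 = 5.3829 / 7.3867 = 0.7287

0.73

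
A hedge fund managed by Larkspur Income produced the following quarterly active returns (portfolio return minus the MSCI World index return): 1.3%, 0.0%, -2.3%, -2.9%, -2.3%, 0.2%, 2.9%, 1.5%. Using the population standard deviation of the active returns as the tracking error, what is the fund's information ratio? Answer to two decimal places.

-0.10

Mean return μ = -1.60 / 8 = -0.2000%
Σ(r − μ)² = 31.0600; population σ = √(31.0600/8) = 1.9704%
IR = μ / tracking error = -0.2000 / 1.9704 = -0.1015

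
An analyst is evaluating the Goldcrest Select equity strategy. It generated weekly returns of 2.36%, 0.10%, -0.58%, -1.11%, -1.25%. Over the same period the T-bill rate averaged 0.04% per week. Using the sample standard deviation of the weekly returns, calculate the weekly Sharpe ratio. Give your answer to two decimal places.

-0.09

r̄ = (2.36 + 0.1 − 0.58 − 1.11 − 1.25) / 5 = -0.0960%
Σ(r − r̄)² = (2.36 − (-0.0960))² + (0.1 − (-0.0960))² + (-0.58 − (-0.0960))² + … = 8.6645
σ = √[8.6645 / 4] = 1.4718%
Sharpe = (r̄ − rf) / σ = (-0.0960 − 0.04) / 1.4718 = -0.1360 / 1.4718 = -0.0924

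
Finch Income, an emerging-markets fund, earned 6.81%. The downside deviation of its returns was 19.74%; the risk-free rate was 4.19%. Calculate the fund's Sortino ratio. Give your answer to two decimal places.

0.13

Sortino = (Rp − Rf) / σd = (6.81% − 4.19%) / 19.74% = 2.62% / 19.74% = 0.1327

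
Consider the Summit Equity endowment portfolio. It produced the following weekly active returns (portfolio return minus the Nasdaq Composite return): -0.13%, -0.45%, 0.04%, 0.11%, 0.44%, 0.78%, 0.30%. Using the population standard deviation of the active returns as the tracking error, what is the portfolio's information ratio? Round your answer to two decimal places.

r̄ = (-0.13 − 0.45 + 0.04 + 0.11 + 0.44 + 0.78 + 0.3) / 7 = 1.090 / 7 = 0.1557%
Population σ = √[Σ(r − r̄)² / 7] = √[0.9554 / 7] = √0.1365 = 0.3695%
IR = r̄ / tracking error = 0.1557 / 0.3695 = 0.4214

0.42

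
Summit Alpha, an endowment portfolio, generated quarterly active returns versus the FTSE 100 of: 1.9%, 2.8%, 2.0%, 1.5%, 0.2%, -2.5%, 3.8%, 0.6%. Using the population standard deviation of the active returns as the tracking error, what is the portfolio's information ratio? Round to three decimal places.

μ = (1.9 + 2.8 + 2 + 1.5 + 0.2 − 2.5 + 3.8 + 0.6) / 8 = 10.30 / 8 = 1.2875%
Σ(r − μ)² = 25.5288; population σ = √(25.5288/8) = 1.7864%
IR = μ / tracking error = 1.2875 / 1.7864 = 0.7207

0.721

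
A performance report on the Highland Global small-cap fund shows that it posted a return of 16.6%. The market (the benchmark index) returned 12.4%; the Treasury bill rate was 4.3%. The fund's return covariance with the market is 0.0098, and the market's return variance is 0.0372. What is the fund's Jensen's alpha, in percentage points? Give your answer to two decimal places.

β = Cov / Var = 0.0098 / 0.0372 = 0.2634
E[R] = Rf + β(Rm − Rf) = 4.3% + 0.2634 × (12.4% − 4.3%) = 6.4335%
α = Rp − E[R] = 16.6% − 6.4335% = 10.1665

10.17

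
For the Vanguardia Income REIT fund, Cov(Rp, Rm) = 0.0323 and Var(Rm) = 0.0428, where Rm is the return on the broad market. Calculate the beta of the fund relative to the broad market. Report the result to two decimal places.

0.75

β = Cov(Rp, Rm) / Var(Rm) = 0.0323 / 0.0428 = 0.7547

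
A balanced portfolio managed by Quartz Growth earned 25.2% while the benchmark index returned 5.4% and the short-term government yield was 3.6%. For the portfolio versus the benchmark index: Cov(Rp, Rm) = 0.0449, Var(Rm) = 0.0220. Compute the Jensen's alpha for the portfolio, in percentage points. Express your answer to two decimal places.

β = Cov / Var = 0.0449 / 0.0220 = 2.0409
E[R] = Rf + β(Rm − Rf) = 3.6% + 2.0409 × (5.4% − 3.6%) = 7.2736%
α = Rp − E[R] = 25.2% − 7.2736% = 17.9264

17.93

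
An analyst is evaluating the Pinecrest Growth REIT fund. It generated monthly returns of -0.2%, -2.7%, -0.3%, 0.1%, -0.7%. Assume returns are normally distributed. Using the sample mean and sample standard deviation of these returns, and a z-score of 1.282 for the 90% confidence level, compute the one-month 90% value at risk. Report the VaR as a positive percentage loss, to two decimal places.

r̄ = (-0.2 − 2.7 − 0.3 + 0.1 − 0.7) / 5 = -3.80 / 5 = -0.7600%
Sample σ = √[Σ(r − r̄)² / 4] = √[5.0320 / 4] = √1.2580 = 1.1216%
VaR = −(r̄ − z·σ) = −(-0.7600 − 1.282 × 1.1216) = −(-2.1979) = 2.1979%

2.20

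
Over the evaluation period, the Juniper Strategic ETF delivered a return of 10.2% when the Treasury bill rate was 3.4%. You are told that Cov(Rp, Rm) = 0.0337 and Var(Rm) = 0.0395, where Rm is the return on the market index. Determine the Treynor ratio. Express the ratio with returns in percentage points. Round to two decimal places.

7.97

β = Cov / Var = 0.0337 / 0.0395 = 0.8532
Treynor = (Rp − Rf) / β = (10.2% − 3.4%) / 0.8532 = 6.80 / 0.8532 = 7.9700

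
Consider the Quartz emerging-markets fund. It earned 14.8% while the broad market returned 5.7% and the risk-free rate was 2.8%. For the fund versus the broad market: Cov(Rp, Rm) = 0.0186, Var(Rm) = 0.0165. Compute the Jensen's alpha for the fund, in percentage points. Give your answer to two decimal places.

β = Cov / Var = 0.0186 / 0.0165 = 1.1273
E[R] = Rf + β(Rm − Rf) = 2.8% + 1.1273 × (5.7% − 2.8%) = 6.0692%
α = Rp − E[R] = 14.8% − 6.0692% = 8.7308

8.73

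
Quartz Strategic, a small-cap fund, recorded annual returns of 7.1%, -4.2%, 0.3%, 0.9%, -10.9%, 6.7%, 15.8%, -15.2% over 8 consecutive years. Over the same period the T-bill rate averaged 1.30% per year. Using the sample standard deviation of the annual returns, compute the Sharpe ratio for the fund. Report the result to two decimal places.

Mean return r̄ = 0.50 / 8 = 0.0625%
Σ(r − r̄)² = 713.2988; sample σ = √(713.2988/7) = 10.0945%
Sharpe = (r̄ − rf) / σ = (0.0625 − 1.3) / 10.0945 = -1.2375 / 10.0945 = -0.1226

-0.12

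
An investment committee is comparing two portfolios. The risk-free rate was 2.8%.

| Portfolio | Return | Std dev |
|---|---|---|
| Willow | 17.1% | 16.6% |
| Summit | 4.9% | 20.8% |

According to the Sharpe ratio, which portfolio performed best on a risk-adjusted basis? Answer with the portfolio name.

Willow

Willow: Sharpe ratio = (17.1% − 2.8%) / 16.6% = 0.861
Summit: Sharpe ratio = (4.9% − 2.8%) / 20.8% = 0.101
Highest: Willow (0.861).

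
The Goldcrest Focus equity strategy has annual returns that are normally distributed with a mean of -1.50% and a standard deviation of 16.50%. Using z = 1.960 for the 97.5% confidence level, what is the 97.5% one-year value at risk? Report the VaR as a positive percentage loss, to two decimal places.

33.84

VaR (as % loss) = −(μ − z·σ) = −(-1.50% − 1.960 × 16.50%) = −(-33.8400%) = 33.8400%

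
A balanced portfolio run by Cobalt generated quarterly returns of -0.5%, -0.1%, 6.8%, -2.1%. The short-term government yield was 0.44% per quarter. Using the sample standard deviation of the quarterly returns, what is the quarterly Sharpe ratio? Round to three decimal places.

0.148

Mean return r̄ = 4.10 / 4 = 1.0250%
Σ(r − r̄)² = (-0.5 − 1.0250)² + (-0.1 − 1.0250)² + … = 46.7075
sample σ = √(46.7075 / 3) = √15.5692 = 3.9458%
Sharpe = (r̄ − rf) / σ = (1.0250 − 0.44) / 3.9458 = 0.5850 / 3.9458 = 0.1483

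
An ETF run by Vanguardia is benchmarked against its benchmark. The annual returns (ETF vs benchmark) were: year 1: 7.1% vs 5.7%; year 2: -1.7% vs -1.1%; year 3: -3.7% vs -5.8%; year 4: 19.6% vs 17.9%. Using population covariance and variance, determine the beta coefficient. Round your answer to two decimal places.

1.02

r̄p = 5.3250%,  r̄m = 4.1750%
Cov = Σ(rp − r̄p)(rm − r̄m) / 4 = 81.4281
Var(rm) = Σ(rm − r̄m)² / 4 = 79.5069
β = Cov / Var = 81.4281 / 79.5069 = 1.0242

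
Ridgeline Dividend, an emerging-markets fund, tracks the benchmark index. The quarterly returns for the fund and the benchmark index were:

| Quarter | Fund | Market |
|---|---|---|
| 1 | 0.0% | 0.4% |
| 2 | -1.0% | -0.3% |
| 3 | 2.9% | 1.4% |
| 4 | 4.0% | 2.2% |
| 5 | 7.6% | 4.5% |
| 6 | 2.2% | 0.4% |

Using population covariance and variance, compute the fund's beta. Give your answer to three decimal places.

1.701

r̄p = 2.6167%,  r̄m = 1.4333%
Cov = Σ(rp − r̄p)(rm − r̄m) / 6 = 4.2894
Var(rm) = Σ(rm − r̄m)² / 6 = 2.5222
β = Cov / Var = 4.2894 / 2.5222 = 1.7007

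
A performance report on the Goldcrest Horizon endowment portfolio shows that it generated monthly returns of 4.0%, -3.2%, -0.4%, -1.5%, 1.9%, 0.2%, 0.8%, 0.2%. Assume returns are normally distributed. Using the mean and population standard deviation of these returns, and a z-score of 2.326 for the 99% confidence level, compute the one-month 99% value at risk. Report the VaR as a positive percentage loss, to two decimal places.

Mean return μ = 2.00 / 8 = 0.2500%
Σ(r − μ)² = (4 − 0.2500)² + (-3.2 − 0.2500)² + (-0.4 − 0.2500)² + … = 32.4800
population σ = √(32.4800 / 8) = √4.0600 = 2.0149%
VaR = −(μ − z·σ) = −(0.2500 − 2.326 × 2.0149) = −(-4.4367) = 4.4367%

4.44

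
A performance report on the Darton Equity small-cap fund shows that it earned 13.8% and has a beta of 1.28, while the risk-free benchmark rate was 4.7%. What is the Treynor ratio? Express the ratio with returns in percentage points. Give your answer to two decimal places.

Treynor = (Rp − Rf) / β = (13.8% − 4.7%) / 1.28 = 9.10 / 1.28 = 7.1094

7.11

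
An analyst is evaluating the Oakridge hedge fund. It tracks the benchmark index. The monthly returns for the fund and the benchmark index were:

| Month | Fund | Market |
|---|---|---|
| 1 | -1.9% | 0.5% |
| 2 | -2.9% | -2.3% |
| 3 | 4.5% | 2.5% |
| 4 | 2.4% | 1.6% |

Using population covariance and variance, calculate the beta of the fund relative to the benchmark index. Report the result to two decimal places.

1.50

r̄p = 0.5250%,  r̄m = 0.5750%
Cov = Σ(rp − r̄p)(rm − r̄m) / 4 = 4.9006
Var(rm) = Σ(rm − r̄m)² / 4 = 3.2569
β = Cov / Var = 4.9006 / 3.2569 = 1.5047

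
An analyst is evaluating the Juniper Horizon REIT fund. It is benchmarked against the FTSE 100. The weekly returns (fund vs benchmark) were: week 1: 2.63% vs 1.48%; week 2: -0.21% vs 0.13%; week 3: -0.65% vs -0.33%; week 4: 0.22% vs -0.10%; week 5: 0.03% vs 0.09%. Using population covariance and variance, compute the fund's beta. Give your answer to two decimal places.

r̄p = 0.4040%,  r̄m = 0.2540%
Cov = Σ(rp − r̄p)(rm − r̄m) / 5 = 0.7094
Var(rm) = Σ(rm − r̄m)² / 5 = 0.4023
β = Cov / Var = 0.7094 / 0.4023 = 1.7634

1.76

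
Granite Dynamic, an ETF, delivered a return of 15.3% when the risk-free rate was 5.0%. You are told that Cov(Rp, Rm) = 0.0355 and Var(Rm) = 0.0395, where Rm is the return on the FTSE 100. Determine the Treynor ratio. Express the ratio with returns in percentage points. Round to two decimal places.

β = Cov / Var = 0.0355 / 0.0395 = 0.8987
Treynor = (Rp − Rf) / β = (15.3% − 5.0%) / 0.8987 = 10.30 / 0.8987 = 11.4610

11.46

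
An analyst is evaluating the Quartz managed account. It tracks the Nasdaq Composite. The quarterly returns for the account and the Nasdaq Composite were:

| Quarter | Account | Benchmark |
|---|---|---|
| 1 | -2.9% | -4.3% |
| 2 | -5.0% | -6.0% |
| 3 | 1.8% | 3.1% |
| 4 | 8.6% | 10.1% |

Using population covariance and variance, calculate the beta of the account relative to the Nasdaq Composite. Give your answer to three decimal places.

r̄p = 0.6250%,  r̄m = 0.7250%
Cov = Σ(rp − r̄p)(rm − r̄m) / 4 = 33.2744
Var(rm) = Σ(rm − r̄m)² / 4 = 41.0019
β = Cov / Var = 33.2744 / 41.0019 = 0.8115

0.812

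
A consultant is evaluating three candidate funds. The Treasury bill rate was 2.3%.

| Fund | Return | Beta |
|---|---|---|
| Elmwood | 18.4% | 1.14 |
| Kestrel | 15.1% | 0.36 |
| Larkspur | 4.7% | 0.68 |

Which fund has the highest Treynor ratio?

Kestrel

Elmwood: Treynor = (18.4% − 2.3%) / 1.14 = 14.123
Kestrel: Treynor = (15.1% − 2.3%) / 0.36 = 35.556
Larkspur: Treynor = (4.7% − 2.3%) / 0.68 = 3.529
Highest: Kestrel (35.556).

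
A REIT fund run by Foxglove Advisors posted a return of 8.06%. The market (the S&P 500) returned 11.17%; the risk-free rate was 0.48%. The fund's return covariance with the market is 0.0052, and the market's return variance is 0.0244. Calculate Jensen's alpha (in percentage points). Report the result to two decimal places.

5.30

β = Cov / Var = 0.0052 / 0.0244 = 0.2131
E[R] = Rf + β(Rm − Rf) = 0.48% + 0.2131 × (11.17% − 0.48%) = 2.7580%
α = Rp − E[R] = 8.06% − 2.7580% = 5.3020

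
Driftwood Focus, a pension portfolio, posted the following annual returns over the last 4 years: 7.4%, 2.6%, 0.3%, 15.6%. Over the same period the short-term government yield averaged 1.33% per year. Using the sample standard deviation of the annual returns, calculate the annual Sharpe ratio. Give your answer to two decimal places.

0.76

Mean return r̄ = 25.90 / 4 = 6.4750%
Σ(r − r̄)² = (7.4 − 6.4750)² + (2.6 − 6.4750)² + … = 137.2675
sample σ = √(137.2675 / 3) = √45.7558 = 6.7643%
Sharpe = (r̄ − rf) / σ = (6.4750 − 1.33) / 6.7643 = 5.1450 / 6.7643 = 0.7606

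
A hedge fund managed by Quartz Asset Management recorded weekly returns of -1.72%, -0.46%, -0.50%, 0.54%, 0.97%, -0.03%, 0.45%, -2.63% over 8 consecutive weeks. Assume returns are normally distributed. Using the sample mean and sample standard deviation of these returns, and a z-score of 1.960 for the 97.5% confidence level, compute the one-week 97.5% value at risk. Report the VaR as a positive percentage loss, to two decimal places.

Mean return r̄ = -3.380 / 8 = -0.4225%
Σ(r − r̄)² = (-1.72 − (-0.4225))² + (-0.46 − (-0.4225))² + … = 10.3448
σ = √[10.3448 / 7] = 1.2157%
VaR = −(r̄ − z·σ) = −(-0.4225 − 1.960 × 1.2157) = −(-2.8053) = 2.8053%

2.81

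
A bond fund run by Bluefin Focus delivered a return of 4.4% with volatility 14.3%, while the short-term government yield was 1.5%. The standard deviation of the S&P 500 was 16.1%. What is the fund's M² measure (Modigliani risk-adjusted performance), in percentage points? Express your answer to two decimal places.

4.77

Sharpe = (Rp − Rf) / σp = (4.4% − 1.5%) / 14.3% = 0.2028
M² = Rf + Sharpe × σm = 1.5% + 0.2028 × 16.1% = 4.7651%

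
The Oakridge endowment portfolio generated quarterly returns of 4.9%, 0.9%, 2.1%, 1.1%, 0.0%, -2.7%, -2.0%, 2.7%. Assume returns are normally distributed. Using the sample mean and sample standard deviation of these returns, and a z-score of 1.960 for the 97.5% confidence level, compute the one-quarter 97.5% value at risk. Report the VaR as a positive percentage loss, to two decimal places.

3.98

r̄ = (4.9 + 0.9 + 2.1 + 1.1 + 0 − 2.7 − 2 + 2.7) / 8 = 0.8750%
Σ(r − r̄)² = (4.9 − 0.8750)² + (0.9 − 0.8750)² + … = 42.8950
sample σ = √(42.8950 / 7) = √6.1279 = 2.4755%
VaR = −(r̄ − z·σ) = −(0.8750 − 1.960 × 2.4755) = −(-3.9770) = 3.9770%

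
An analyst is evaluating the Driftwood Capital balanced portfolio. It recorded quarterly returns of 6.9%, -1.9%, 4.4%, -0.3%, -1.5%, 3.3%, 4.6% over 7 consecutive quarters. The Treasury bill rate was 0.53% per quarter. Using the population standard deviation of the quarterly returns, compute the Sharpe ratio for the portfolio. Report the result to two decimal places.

0.53

r̄ = (6.9 − 1.9 + 4.4 − 0.3 − 1.5 + 3.3 + 4.6) / 7 = 2.2143%
Population σ = √[Σ(r − r̄)² / 7] = √[70.6486 / 7] = √10.0927 = 3.1769%
Sharpe = (r̄ − rf) / σ = (2.2143 − 0.53) / 3.1769 = 1.6843 / 3.1769 = 0.5302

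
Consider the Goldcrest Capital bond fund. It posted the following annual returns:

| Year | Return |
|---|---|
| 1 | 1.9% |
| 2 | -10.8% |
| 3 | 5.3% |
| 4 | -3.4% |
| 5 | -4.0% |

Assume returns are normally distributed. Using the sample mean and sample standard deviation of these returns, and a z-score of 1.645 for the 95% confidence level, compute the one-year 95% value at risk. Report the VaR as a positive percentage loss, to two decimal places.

12.33

r̄ = (1.9 − 10.8 + 5.3 − 3.4 − 4) / 5 = -11.00 / 5 = -2.2000%
Σ(r − r̄)² = (1.9 − (-2.2000))² + (-10.8 − (-2.2000))² + (5.3 − (-2.2000))² + … = 151.7000
σ = √[151.7000 / 4] = 6.1583%
VaR = −(r̄ − z·σ) = −(-2.2000 − 1.645 × 6.1583) = −(-12.3304) = 12.3304%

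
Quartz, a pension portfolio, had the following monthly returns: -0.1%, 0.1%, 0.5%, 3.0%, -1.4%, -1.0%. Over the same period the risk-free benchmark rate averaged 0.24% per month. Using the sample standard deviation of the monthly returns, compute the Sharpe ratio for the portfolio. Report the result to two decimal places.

-0.04

r̄ = (-0.1 + 0.1 + 0.5 + 3 − 1.4 − 1) / 6 = 0.1833%
Sample σ = √[Σ(r − r̄)² / 5] = √[12.0283 / 5] = √2.4057 = 1.5510%
Sharpe = (r̄ − rf) / σ = (0.1833 − 0.24) / 1.5510 = -0.0567 / 1.5510 = -0.0366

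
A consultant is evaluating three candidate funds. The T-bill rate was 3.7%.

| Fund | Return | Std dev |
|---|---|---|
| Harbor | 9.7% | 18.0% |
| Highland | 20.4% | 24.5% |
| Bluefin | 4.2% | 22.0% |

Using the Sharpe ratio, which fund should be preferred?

Highland

Harbor: Sharpe ratio = (9.7% − 3.7%) / 18.0% = 0.333
Highland: Sharpe ratio = (20.4% − 3.7%) / 24.5% = 0.682
Bluefin: Sharpe ratio = (4.2% − 3.7%) / 22.0% = 0.023
Highest: Highland (0.682).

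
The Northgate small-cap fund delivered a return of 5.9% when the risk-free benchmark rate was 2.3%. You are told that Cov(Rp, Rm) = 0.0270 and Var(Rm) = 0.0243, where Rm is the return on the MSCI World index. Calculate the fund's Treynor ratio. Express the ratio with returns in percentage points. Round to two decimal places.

3.24

β = Cov / Var = 0.0270 / 0.0243 = 1.1111
Treynor = (Rp − Rf) / β = (5.9% − 2.3%) / 1.1111 = 3.60 / 1.1111 = 3.2400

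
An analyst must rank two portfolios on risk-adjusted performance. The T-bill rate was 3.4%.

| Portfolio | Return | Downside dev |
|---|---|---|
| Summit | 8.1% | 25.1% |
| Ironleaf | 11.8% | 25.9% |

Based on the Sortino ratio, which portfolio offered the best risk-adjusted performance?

Ironleaf

Summit: Sortino ratio = (8.1% − 3.4%) / 25.1% = 0.187
Ironleaf: Sortino ratio = (11.8% − 3.4%) / 25.9% = 0.324
Highest: Ironleaf (0.324).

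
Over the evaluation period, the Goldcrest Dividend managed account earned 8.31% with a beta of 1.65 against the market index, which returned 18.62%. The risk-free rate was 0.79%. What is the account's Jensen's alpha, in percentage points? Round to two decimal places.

CAPM expected return = Rf + β(Rm − Rf) = 0.79% + 1.65 × (18.62% − 0.79%) = 0.79 + 1.65 × 17.83 = 30.2095%
Jensen's α = Rp − E[R] = 8.31% − 30.2095% = -21.8995

-21.90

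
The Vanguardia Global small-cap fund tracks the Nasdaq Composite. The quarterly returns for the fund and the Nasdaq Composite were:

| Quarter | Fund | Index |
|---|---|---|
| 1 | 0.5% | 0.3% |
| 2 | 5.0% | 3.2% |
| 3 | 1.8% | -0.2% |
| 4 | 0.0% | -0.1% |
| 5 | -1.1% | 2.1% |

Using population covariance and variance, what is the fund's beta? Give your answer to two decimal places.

r̄p = 1.2400%,  r̄m = 1.0600%
Cov = Σ(rp − r̄p)(rm − r̄m) / 5 = 1.3816
Var(rm) = Σ(rm − r̄m)² / 5 = 1.8344
β = Cov / Var = 1.3816 / 1.8344 = 0.7532

0.75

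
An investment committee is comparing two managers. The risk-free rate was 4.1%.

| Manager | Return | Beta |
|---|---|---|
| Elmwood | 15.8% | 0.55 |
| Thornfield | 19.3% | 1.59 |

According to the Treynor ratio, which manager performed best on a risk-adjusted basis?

Elmwood: Treynor = (15.8% − 4.1%) / 0.55 = 21.273
Thornfield: Treynor = (19.3% − 4.1%) / 1.59 = 9.560
Highest: Elmwood (21.273).

Elmwood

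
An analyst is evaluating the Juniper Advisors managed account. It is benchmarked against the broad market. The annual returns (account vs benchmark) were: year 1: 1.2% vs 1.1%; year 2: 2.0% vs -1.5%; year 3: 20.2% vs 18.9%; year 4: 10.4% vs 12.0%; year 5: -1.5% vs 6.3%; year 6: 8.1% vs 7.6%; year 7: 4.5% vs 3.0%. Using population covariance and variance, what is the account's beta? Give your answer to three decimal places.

0.918

r̄p = 6.4143%,  r̄m = 6.7714%
Cov = Σ(rp − r̄p)(rm − r̄m) / 7 = 38.0676
Var(rm) = Σ(rm − r̄m)² / 7 = 41.4506
β = Cov / Var = 38.0676 / 41.4506 = 0.9184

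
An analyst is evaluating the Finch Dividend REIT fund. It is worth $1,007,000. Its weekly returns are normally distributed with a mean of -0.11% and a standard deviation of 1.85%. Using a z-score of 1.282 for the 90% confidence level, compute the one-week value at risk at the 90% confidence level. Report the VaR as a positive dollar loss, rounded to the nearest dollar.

$24,991

Return at the 90% tail: μ − z·σ = -0.11% − 1.282 × 1.85% = -0.11 − 2.3717 = -2.4817%
VaR = −(-2.4817%) × $1,007,000 = 2.4817% × $1,007,000 = $24,991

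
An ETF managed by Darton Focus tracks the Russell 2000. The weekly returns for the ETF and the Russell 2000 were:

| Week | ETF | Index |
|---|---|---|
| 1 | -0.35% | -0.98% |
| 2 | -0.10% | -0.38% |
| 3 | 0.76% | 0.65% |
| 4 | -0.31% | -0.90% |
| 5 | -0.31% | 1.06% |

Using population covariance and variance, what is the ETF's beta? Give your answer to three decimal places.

0.233

r̄p = -0.0620%,  r̄m = -0.1100%
Cov = Σ(rp − r̄p)(rm − r̄m) / 5 = 0.1583
Var(rm) = Σ(rm − r̄m)² / 5 = 0.6801
β = Cov / Var = 0.1583 / 0.6801 = 0.2328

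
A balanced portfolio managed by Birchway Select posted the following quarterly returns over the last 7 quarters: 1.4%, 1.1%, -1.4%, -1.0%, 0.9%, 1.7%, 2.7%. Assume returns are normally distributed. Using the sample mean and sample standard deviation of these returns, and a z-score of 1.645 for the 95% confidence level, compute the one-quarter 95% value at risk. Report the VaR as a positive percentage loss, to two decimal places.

1.65

Mean return r̄ = 5.40 / 7 = 0.7714%
Sample σ = √[Σ(r − r̄)² / 6] = √[12.9543 / 6] = √2.1591 = 1.4694%
VaR = −(r̄ − z·σ) = −(0.7714 − 1.645 × 1.4694) = −(-1.6458) = 1.6458%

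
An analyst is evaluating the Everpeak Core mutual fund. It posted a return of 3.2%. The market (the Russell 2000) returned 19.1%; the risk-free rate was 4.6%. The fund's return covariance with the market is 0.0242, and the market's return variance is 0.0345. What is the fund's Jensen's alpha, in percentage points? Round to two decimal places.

β = Cov / Var = 0.0242 / 0.0345 = 0.7014
E[R] = Rf + β(Rm − Rf) = 4.6% + 0.7014 × (19.1% − 4.6%) = 14.7703%
α = Rp − E[R] = 3.2% − 14.7703% = -11.5703

-11.57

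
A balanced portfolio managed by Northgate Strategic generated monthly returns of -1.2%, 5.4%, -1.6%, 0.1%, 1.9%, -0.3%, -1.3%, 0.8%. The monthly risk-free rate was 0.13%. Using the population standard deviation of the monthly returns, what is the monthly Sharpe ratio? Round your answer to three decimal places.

0.160

μ = (-1.2 + 5.4 − 1.6 + 0.1 + 1.9 − 0.3 − 1.3 + 0.8) / 8 = 0.4750%
Population σ = √[Σ(r − μ)² / 8] = √[37.3950 / 8] = √4.6744 = 2.1620%
Sharpe = (μ − rf) / σ = (0.4750 − 0.13) / 2.1620 = 0.3450 / 2.1620 = 0.1596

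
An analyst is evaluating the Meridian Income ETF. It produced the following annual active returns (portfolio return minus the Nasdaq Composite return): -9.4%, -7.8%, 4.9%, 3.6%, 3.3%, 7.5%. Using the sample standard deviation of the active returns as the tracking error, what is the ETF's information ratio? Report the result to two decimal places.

μ = (-9.4 − 7.8 + 4.9 + 3.6 + 3.3 + 7.5) / 6 = 0.3500%
Sample std dev = √[252.5750 / 5] = 7.1074%
IR = μ / tracking error = 0.3500 / 7.1074 = 0.0492

0.05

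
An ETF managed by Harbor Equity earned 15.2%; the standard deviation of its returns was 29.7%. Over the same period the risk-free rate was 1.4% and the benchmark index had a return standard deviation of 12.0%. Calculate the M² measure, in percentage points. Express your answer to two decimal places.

Sharpe = (Rp − Rf) / σp = (15.2% − 1.4%) / 29.7% = 0.4646
M² = Rf + Sharpe × σm = 1.4% + 0.4646 × 12.0% = 6.9752%

6.98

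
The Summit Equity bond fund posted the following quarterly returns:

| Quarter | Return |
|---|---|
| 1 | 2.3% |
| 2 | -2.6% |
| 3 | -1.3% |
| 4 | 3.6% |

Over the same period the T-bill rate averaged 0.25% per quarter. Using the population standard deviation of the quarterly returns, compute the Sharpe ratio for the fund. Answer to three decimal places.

0.099

μ = (2.3 − 2.6 − 1.3 + 3.6) / 4 = 2.00 / 4 = 0.5000%
Σ(r − μ)² = 25.7000; population σ = √(25.7000/4) = 2.5348%
Sharpe = (μ − rf) / σ = (0.5000 − 0.25) / 2.5348 = 0.2500 / 2.5348 = 0.0986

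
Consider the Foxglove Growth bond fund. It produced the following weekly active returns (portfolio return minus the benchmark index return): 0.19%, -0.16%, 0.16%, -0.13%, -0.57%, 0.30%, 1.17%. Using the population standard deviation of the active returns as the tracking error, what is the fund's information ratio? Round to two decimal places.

0.27

r̄ = (0.19 − 0.16 + 0.16 − 0.13 − 0.57 + 0.3 + 1.17) / 7 = 0.1371%
Σ(r − r̄)² = (0.19 − 0.1371)² + (-0.16 − 0.1371)² + (0.16 − 0.1371)² + … = 1.7563
population σ = √(1.7563 / 7) = √0.2509 = 0.5009%
IR = r̄ / tracking error = 0.1371 / 0.5009 = 0.2737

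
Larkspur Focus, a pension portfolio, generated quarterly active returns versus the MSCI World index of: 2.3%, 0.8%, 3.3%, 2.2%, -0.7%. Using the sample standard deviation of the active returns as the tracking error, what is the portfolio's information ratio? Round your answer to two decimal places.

1.02

r̄ = (2.3 + 0.8 + 3.3 + 2.2 − 0.7) / 5 = 1.5800%
Sample std dev = √[9.6680 / 4] = 1.5547%
IR = r̄ / tracking error = 1.5800 / 1.5547 = 1.0163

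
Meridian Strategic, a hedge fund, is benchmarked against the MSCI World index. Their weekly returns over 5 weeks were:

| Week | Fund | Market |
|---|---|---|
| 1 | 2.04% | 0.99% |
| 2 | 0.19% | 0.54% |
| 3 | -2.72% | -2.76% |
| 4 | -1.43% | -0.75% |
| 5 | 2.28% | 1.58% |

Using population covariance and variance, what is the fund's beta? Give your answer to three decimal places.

r̄p = 0.0720%,  r̄m = -0.0800%
Cov = Σ(rp − r̄p)(rm − r̄m) / 5 = 2.8666
Var(rm) = Σ(rm − r̄m)² / 5 = 2.3832
β = Cov / Var = 2.8666 / 2.3832 = 1.2028

1.203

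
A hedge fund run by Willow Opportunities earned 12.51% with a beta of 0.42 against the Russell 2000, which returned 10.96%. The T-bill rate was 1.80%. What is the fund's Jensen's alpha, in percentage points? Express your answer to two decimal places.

CAPM expected return = Rf + β(Rm − Rf) = 1.80% + 0.42 × (10.96% − 1.80%) = 1.8 + 0.42 × 9.16 = 5.6472%
Jensen's α = Rp − E[R] = 12.51% − 5.6472% = 6.8628

6.86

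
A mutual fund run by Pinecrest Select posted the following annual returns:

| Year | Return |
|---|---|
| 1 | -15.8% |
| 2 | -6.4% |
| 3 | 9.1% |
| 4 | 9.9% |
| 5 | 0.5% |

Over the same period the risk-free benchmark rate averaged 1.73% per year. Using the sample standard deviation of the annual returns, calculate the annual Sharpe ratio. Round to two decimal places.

r̄ = (-15.8 − 6.4 + 9.1 + 9.9 + 0.5) / 5 = -2.70 / 5 = -0.5400%
Σ(r − r̄)² = (-15.8 − (-0.5400))² + (-6.4 − (-0.5400))² + (9.1 − (-0.5400))² + … = 470.2120
σ = √[470.2120 / 4] = 10.8422%
Sharpe = (r̄ − rf) / σ = (-0.5400 − 1.73) / 10.8422 = -2.2700 / 10.8422 = -0.2094

-0.21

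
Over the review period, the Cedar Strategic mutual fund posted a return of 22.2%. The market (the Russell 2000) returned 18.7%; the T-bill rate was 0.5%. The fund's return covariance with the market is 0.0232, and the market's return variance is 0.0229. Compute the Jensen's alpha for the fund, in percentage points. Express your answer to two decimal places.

β = Cov / Var = 0.0232 / 0.0229 = 1.0131
E[R] = Rf + β(Rm − Rf) = 0.5% + 1.0131 × (18.7% − 0.5%) = 18.9384%
α = Rp − E[R] = 22.2% − 18.9384% = 3.2616

3.26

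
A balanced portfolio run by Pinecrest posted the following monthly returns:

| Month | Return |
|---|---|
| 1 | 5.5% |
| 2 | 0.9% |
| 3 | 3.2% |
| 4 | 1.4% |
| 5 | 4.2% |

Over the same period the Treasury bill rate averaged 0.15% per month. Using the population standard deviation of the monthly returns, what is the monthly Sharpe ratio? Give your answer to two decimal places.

r̄ = (5.5 + 0.9 + 3.2 + 1.4 + 4.2) / 5 = 3.0400%
Population std dev = √[14.6920 / 5] = 1.7142%
Sharpe = (r̄ − rf) / σ = (3.0400 − 0.15) / 1.7142 = 2.8900 / 1.7142 = 1.6859

1.69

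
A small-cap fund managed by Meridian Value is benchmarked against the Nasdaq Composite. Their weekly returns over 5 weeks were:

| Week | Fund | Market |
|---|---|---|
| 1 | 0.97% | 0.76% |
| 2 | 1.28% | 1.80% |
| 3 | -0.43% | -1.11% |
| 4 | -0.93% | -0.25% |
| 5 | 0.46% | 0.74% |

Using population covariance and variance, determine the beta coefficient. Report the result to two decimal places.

r̄p = 0.2700%,  r̄m = 0.3880%
Cov = Σ(rp − r̄p)(rm − r̄m) / 5 = 0.7135
Var(rm) = Σ(rm − r̄m)² / 5 = 0.9814
β = Cov / Var = 0.7135 / 0.9814 = 0.7270

0.73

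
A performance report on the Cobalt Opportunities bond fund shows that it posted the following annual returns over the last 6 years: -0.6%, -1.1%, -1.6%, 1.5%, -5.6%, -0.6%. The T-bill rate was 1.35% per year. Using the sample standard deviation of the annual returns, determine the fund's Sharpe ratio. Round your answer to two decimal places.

r̄ = (-0.6 − 1.1 − 1.6 + 1.5 − 5.6 − 0.6) / 6 = -1.3333%
Sample std dev = √[27.4333 / 5] = 2.3424%
Sharpe = (r̄ − rf) / σ = (-1.3333 − 1.35) / 2.3424 = -2.6833 / 2.3424 = -1.1455

-1.15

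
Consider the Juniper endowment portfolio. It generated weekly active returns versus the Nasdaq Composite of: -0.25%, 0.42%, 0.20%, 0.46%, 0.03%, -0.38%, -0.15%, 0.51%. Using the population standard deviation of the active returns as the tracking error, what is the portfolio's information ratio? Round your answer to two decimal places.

r̄ = (-0.25 + 0.42 + 0.2 + 0.46 + 0.03 − 0.38 − 0.15 + 0.51) / 8 = 0.1050%
Population σ = √[Σ(r − r̄)² / 8] = √[0.8302 / 8] = √0.1038 = 0.3222%
IR = r̄ / tracking error = 0.1050 / 0.3222 = 0.3259

0.33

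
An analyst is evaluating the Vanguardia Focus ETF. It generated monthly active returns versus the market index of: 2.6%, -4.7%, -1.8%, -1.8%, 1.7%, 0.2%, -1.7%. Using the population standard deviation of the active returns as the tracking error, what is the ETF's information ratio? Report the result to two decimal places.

Mean return r̄ = -5.50 / 7 = -0.7857%
Population σ = √[Σ(r − r̄)² / 7] = √[36.8286 / 7] = √5.2612 = 2.2937%
IR = r̄ / tracking error = -0.7857 / 2.2937 = -0.3425

-0.34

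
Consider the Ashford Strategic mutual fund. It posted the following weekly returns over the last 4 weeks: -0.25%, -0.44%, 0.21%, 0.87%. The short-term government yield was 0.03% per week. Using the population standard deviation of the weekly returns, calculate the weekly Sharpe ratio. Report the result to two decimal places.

r̄ = (-0.25 − 0.44 + 0.21 + 0.87) / 4 = 0.0975%
Σ(r − r̄)² = (-0.25 − 0.0975)² + (-0.44 − 0.0975)² + (0.21 − 0.0975)² + … = 1.0191
population σ = √(1.0191 / 4) = √0.2548 = 0.5048%
Sharpe = (r̄ − rf) / σ = (0.0975 − 0.03) / 0.5048 = 0.0675 / 0.5048 = 0.1337

0.13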